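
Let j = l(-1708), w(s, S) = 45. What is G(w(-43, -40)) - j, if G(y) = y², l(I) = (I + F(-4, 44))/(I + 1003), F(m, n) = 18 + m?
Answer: 1425931/705 ≈ 2022.6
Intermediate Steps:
l(I) = (14 + I)/(1003 + I) (l(I) = (I + (18 - 4))/(I + 1003) = (I + 14)/(1003 + I) = (14 + I)/(1003 + I))
j = 1694/705 (j = (14 - 1708)/(1003 - 1708) = -1694/(-705) = -1/705*(-1694) = 1694/705 ≈ 2.4028)
G(w(-43, -40)) - j = 45² - 1*1694/705 = 2025 - 1694/705 = 1425931/705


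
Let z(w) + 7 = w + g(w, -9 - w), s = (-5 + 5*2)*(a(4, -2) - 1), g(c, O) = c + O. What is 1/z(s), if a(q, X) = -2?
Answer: -1/31 ≈ -0.032258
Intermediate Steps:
g(c, O) = O + c
s = -15 (s = (-5 + 5*2)*(-2 - 1) = (-5 + 10)*(-3) = 5*(-3) = -15)
z(w) = -16 + w (z(w) = -7 + (w + ((-9 - w) + w)) = -7 + (w - 9) = -7 + (-9 + w) = -16 + w)
1/z(s) = 1/(-16 - 15) = 1/(-31) = -1/31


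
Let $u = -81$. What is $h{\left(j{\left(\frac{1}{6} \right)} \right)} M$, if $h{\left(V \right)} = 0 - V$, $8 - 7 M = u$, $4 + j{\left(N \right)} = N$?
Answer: $\frac{2047}{42} \approx 48.738$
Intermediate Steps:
$j{\left(N \right)} = -4 + N$
$M = \frac{89}{7}$ ($M = \frac{8}{7} - - \frac{81}{7} = \frac{8}{7} + \frac{81}{7} = \frac{89}{7} \approx 12.714$)
$h{\left(V \right)} = - V$
$h{\left(j{\left(\frac{1}{6} \right)} \right)} M = - (-4 + \frac{1}{6}) \frac{89}{7} = \left(-1\right) \left(- \frac{23}{6}\right) \frac{89}{7} = \frac{23}{6} \cdot \frac{89}{7} = \frac{2047}{42}$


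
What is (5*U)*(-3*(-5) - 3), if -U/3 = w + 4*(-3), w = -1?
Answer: 2340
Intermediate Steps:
U = 39 (U = -3*(-1 + 4*(-3)) = -3*(-1 - 12) = -3*(-13) = 39)
(5*U)*(-3*(-5) - 3) = (5*39)*(-3*(-5) - 3) = 195*(15 - 3) = 195*12 = 2340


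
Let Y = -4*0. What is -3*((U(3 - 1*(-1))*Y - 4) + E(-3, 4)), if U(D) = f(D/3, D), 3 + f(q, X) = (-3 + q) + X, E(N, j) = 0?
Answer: 12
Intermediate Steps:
f(q, X) = -6 + X + q (f(q, X) = -3 + ((-3 + q) + X) = -3 + (-3 + X + q) = -6 + X + q)
U(D) = -6 + 4*D/3 (U(D) = -6 + D + D/3 = -6 + 4*D/3)
Y = 0
-3*((U(3 - 1*(-1))*Y - 4) + E(-3, 4)) = -3*(((-6 + 4*(3 - 1*(-1))/3)*0 - 4) + 0) = -3*(((-6 + 4*(3 + 1)/3)*0 - 4) + 0) = -3*(((-6 + (4/3)*4)*0 - 4) + 0) = -3*(((-6 + 16/3)*0 - 4) + 0) = -3*((-2/3*0 - 4) + 0) = -3*((0 - 4) + 0) = -3*(-4 + 0) = -3*(-4) = 12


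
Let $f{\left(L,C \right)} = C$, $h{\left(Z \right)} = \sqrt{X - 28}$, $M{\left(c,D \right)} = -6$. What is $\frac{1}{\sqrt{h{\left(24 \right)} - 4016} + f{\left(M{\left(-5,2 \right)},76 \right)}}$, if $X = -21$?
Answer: $\frac{1}{76 + \sqrt{-4016 + 7 i}} \approx 0.0077604 - 0.0064663 i$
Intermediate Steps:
$h{\left(Z \right)} = 7 i$ ($h{\left(Z \right)} = \sqrt{-21 - 28} = \sqrt{-49} = 7 i$)
$\frac{1}{\sqrt{h{\left(24 \right)} - 4016} + f{\left(M{\left(-5,2 \right)},76 \right)}} = \frac{1}{\sqrt{7 i - 4016} + 76} = \frac{1}{\sqrt{-4016 + 7 i} + 76} = \frac{1}{76 + \sqrt{-4016 + 7 i}}$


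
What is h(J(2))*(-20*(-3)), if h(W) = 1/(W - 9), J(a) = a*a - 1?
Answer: -10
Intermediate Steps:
J(a) = -1 + a**2 (J(a) = a**2 - 1 = -1 + a**2)
h(W) = 1/(-9 + W)
h(J(2))*(-20*(-3)) = (-20*(-3))/(-9 + (-1 + 2**2)) = 60/(-9 + (-1 + 4)) = 60/(-9 + 3) = 60/(-6) = -1/6*60 = -10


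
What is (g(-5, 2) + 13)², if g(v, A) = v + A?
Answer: 100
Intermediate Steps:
g(v, A) = A + v
(g(-5, 2) + 13)² = ((2 - 5) + 13)² = (-3 + 13)² = 10² = 100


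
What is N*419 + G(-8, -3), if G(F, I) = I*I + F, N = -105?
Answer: -43994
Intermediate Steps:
G(F, I) = F + I² (G(F, I) = I² + F = F + I²)
N*419 + G(-8, -3) = -105*419 + (-8 + (-3)²) = -43995 + (-8 + 9) = -43995 + 1 = -43994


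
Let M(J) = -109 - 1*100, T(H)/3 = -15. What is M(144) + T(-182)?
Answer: -254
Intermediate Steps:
T(H) = -45 (T(H) = 3*(-15) = -45)
M(J) = -209 (M(J) = -109 - 100 = -209)
M(144) + T(-182) = -209 - 45 = -254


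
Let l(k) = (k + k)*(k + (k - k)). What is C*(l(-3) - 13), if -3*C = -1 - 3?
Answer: 20/3 ≈ 6.6667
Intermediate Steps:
C = 4/3 (C = -(-1 - 3)/3 = -⅓*(-4) = 4/3 ≈ 1.3333)
l(k) = 2*k² (l(k) = (2*k)*(k + 0) = (2*k)*k = 2*k²)
C*(l(-3) - 13) = 4*(2*(-3)² - 13)/3 = 4*(2*9 - 13)/3 = 4*(18 - 13)/3 = (4/3)*5 = 20/3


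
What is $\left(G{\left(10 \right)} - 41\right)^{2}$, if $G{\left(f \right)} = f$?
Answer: $961$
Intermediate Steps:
$\left(G{\left(10 \right)} - 41\right)^{2} = \left(10 - 41\right)^{2} = \left(-31\right)^{2} = 961$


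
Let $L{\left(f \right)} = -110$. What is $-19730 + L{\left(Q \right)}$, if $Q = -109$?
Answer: $-19840$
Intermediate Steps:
$-19730 + L{\left(Q \right)} = -19730 - 110 = -19840$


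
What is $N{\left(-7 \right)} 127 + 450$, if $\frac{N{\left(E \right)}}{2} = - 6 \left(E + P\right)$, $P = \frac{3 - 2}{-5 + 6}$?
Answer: $9594$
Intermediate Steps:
$P = 1$ ($P = 1 \cdot 1^{-1} = 1 \cdot 1 = 1$)
$N{\left(E \right)} = -12 - 12 E$ ($N{\left(E \right)} = 2 \left(- 6 \left(E + 1\right)\right) = 2 \left(- 6 \left(1 + E\right)\right) = 2 \left(-6 - 6 E\right) = -12 - 12 E$)
$N{\left(-7 \right)} 127 + 450 = \left(-12 - -84\right) 127 + 450 = \left(-12 + 84\right) 127 + 450 = 72 \cdot 127 + 450 = 9144 + 450 = 9594$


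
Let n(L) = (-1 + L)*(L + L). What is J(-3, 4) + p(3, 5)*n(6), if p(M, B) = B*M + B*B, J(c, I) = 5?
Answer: 2405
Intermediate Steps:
n(L) = 2*L*(-1 + L) (n(L) = (-1 + L)*(2*L) = 2*L*(-1 + L))
p(M, B) = B**2 + B*M (p(M, B) = B*M + B**2 = B**2 + B*M)
J(-3, 4) + p(3, 5)*n(6) = 5 + (5*(5 + 3))*(2*6*(-1 + 6)) = 5 + (5*8)*(2*6*5) = 5 + 40*60 = 5 + 2400 = 2405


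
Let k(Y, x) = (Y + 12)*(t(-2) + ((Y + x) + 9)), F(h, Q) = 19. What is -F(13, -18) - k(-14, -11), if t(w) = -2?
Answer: -55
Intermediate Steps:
k(Y, x) = (12 + Y)*(7 + Y + x) (k(Y, x) = (Y + 12)*(-2 + ((Y + x) + 9)) = (12 + Y)*(-2 + (9 + Y + x)) = (12 + Y)*(7 + Y + x))
-F(13, -18) - k(-14, -11) = -1*19 - (84 + (-14)² + 12*(-11) + 19*(-14) - 14*(-11)) = -19 - (84 + 196 - 132 - 266 + 154) = -19 - 1*36 = -19 - 36 = -55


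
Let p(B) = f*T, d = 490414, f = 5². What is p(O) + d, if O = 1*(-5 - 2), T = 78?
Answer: 492364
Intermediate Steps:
f = 25
O = -7 (O = 1*(-7) = -7)
p(B) = 1950 (p(B) = 25*78 = 1950)
p(O) + d = 1950 + 490414 = 492364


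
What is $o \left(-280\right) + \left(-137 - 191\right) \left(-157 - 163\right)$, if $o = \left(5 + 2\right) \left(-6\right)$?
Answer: $116720$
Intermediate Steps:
$o = -42$ ($o = 7 \left(-6\right) = -42$)
$o \left(-280\right) + \left(-137 - 191\right) \left(-157 - 163\right) = \left(-42\right) \left(-280\right) + \left(-137 - 191\right) \left(-157 - 163\right) = 11760 - -104960 = 11760 + 104960 = 116720$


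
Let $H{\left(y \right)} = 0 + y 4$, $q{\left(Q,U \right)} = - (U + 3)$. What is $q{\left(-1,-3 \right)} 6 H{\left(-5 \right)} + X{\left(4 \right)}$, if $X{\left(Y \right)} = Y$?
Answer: $4$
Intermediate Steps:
$q{\left(Q,U \right)} = -3 - U$ ($q{\left(Q,U \right)} = - (3 + U) = -3 - U$)
$H{\left(y \right)} = 4 y$ ($H{\left(y \right)} = 0 + 4 y = 4 y$)
$q{\left(-1,-3 \right)} 6 H{\left(-5 \right)} + X{\left(4 \right)} = \left(-3 - -3\right) 6 \cdot 4 \left(-5\right) + 4 = \left(-3 + 3\right) 6 \left(-20\right) + 4 = 0 \cdot 6 \left(-20\right) + 4 = 0 \left(-20\right) + 4 = 0 + 4 = 4$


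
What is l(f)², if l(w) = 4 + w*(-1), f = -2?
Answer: 36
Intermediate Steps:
l(w) = 4 - w
l(f)² = (4 - 1*(-2))² = (4 + 2)² = 6² = 36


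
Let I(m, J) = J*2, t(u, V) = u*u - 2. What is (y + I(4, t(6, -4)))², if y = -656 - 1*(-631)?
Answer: 1849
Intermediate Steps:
t(u, V) = -2 + u² (t(u, V) = u² - 2 = -2 + u²)
I(m, J) = 2*J
y = -25 (y = -656 + 631 = -25)
(y + I(4, t(6, -4)))² = (-25 + 2*(-2 + 6²))² = (-25 + 2*(-2 + 36))² = (-25 + 2*34)² = (-25 + 68)² = 43² = 1849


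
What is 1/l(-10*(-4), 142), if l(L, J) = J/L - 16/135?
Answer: 540/1853 ≈ 0.29142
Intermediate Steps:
l(L, J) = -16/135 + J/L (l(L, J) = J/L - 16*1/135 = J/L - 16/135 = -16/135 + J/L)
1/l(-10*(-4), 142) = 1/(-16/135 + 142/((-10*(-4)))) = 1/(-16/135 + 142/40) = 1/(-16/135 + 142*(1/40)) = 1/(-16/135 + 71/20) = 1/(1853/540) = 540/1853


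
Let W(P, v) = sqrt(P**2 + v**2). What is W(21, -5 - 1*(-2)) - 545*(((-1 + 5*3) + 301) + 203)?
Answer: -282310 + 15*sqrt(2) ≈ -2.8229e+5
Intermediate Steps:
W(21, -5 - 1*(-2)) - 545*(((-1 + 5*3) + 301) + 203) = sqrt(21**2 + (-5 - 1*(-2))**2) - 545*(((-1 + 5*3) + 301) + 203) = sqrt(441 + (-5 + 2)**2) - 545*(((-1 + 15) + 301) + 203) = sqrt(441 + (-3)**2) - 545*((14 + 301) + 203) = sqrt(441 + 9) - 545*(315 + 203) = sqrt(450) - 545*518 = 15*sqrt(2) - 282310 = -282310 + 15*sqrt(2)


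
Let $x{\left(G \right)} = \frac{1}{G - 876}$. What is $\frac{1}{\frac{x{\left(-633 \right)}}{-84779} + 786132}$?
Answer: $\frac{127931511}{100571054605453} \approx 1.2721 \cdot 10^{-6}$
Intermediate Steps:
$x{\left(G \right)} = \frac{1}{-876 + G}$
$\frac{1}{\frac{x{\left(-633 \right)}}{-84779} + 786132} = \frac{1}{\frac{1}{\left(-876 - 633\right) \left(-84779\right)} + 786132} = \frac{1}{\frac{1}{-1509} \left(- \frac{1}{84779}\right) + 786132} = \frac{1}{\left(- \frac{1}{1509}\right) \left(- \frac{1}{84779}\right) + 786132} = \frac{1}{\frac{1}{127931511} + 786132} = \frac{1}{\frac{100571054605453}{127931511}} = \frac{127931511}{100571054605453}$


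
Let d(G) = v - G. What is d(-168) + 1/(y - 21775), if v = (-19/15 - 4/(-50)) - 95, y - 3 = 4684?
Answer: 30678631/427200 ≈ 71.813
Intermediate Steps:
y = 4687 (y = 3 + 4684 = 4687)
v = -7214/75 (v = (-19*1/15 - 4*(-1/50)) - 95 = (-19/15 + 2/25) - 95 = -89/75 - 95 = -7214/75 ≈ -96.187)
d(G) = -7214/75 - G
d(-168) + 1/(y - 21775) = (-7214/75 - 1*(-168)) + 1/(4687 - 21775) = (-7214/75 + 168) + 1/(-17088) = 5386/75 - 1/17088 = 30678631/427200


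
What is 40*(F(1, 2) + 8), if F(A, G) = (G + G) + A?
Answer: 520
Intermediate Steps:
F(A, G) = A + 2*G (F(A, G) = 2*G + A = A + 2*G)
40*(F(1, 2) + 8) = 40*((1 + 2*2) + 8) = 40*((1 + 4) + 8) = 40*(5 + 8) = 40*13 = 520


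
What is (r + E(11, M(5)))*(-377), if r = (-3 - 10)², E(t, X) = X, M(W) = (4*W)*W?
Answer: -101413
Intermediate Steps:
M(W) = 4*W²
r = 169 (r = (-13)² = 169)
(r + E(11, M(5)))*(-377) = (169 + 4*5²)*(-377) = (169 + 4*25)*(-377) = (169 + 100)*(-377) = 269*(-377) = -101413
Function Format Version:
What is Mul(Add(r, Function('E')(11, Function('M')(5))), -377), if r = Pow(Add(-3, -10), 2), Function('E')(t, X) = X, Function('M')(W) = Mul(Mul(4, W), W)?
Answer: -101413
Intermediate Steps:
Function('M')(W) = Mul(4, Pow(W, 2))
r = 169 (r = Pow(-13, 2) = 169)
Mul(Add(r, Function('E')(11, Function('M')(5))), -377) = Mul(Add(169, Mul(4, Pow(5, 2))), -377) = Mul(Add(169, Mul(4, 25)), -377) = Mul(Add(169, 100), -377) = Mul(269, -377) = -101413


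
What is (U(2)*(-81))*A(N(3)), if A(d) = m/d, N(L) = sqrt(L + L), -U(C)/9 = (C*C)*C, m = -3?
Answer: -2916*sqrt(6) ≈ -7142.7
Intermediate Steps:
U(C) = -9*C**3 (U(C) = -9*C*C*C = -9*C**2*C = -9*C**3)
N(L) = sqrt(2)*sqrt(L) (N(L) = sqrt(2*L) = sqrt(2)*sqrt(L))
A(d) = -3/d
(U(2)*(-81))*A(N(3)) = (-9*2**3*(-81))*(-3*sqrt(6)/6) = (-9*8*(-81))*(-3*sqrt(6)/6) = (-72*(-81))*(-sqrt(6)/2) = 5832*(-sqrt(6)/2) = -2916*sqrt(6)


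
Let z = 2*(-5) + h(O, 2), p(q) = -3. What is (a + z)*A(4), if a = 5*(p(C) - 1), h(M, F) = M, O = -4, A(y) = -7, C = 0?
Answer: 238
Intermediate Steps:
a = -20 (a = 5*(-3 - 1) = 5*(-4) = -20)
z = -14 (z = 2*(-5) - 4 = -10 - 4 = -14)
(a + z)*A(4) = (-20 - 14)*(-7) = -34*(-7) = 238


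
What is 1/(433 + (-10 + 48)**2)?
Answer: 1/1877 ≈ 0.00053276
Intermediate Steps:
1/(433 + (-10 + 48)**2) = 1/(433 + 38**2) = 1/(433 + 1444) = 1/1877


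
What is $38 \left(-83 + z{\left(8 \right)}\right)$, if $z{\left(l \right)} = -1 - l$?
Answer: $-3496$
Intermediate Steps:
$38 \left(-83 + z{\left(8 \right)}\right) = 38 \left(-83 - 9\right) = 38 \left(-92\right) = -3496$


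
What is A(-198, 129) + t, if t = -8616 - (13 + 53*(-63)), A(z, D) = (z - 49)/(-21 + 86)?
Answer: -26469/5 ≈ -5293.8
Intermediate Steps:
A(z, D) = -49/65 + z/65 (A(z, D) = (-49 + z)/65 = (-49 + z)*(1/65) = -49/65 + z/65)
t = -5290 (t = -8616 - (13 - 3339) = -8616 - 1*(-3326) = -8616 + 3326 = -5290)
A(-198, 129) + t = (-49/65 + (1/65)*(-198)) - 5290 = (-49/65 - 198/65) - 5290 = -19/5 - 5290 = -26469/5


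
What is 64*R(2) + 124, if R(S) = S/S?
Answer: 188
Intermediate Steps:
R(S) = 1
64*R(2) + 124 = 64*1 + 124 = 64 + 124 = 188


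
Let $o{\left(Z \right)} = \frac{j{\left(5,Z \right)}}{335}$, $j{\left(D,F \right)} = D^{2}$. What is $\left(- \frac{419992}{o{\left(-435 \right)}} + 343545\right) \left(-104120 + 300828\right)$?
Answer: $- \frac{5197367435212}{5} \approx -1.0395 \cdot 10^{12}$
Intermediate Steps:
$o{\left(Z \right)} = \frac{5}{67}$ ($o{\left(Z \right)} = \frac{5^{2}}{335} = 25 \cdot \frac{1}{335} = \frac{5}{67}$)
$\left(- \frac{419992}{o{\left(-435 \right)}} + 343545\right) \left(-104120 + 300828\right) = \left(- \frac{419992}{\frac{5}{67}} + 343545\right) \left(-104120 + 300828\right) = \left(\left(-419992\right) \frac{67}{5} + 343545\right) 196708 = \left(- \frac{28139464}{5} + 343545\right) 196708 = \left(- \frac{26421739}{5}\right) 196708 = - \frac{5197367435212}{5}$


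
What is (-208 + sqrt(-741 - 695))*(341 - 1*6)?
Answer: -69680 + 670*I*sqrt(359) ≈ -69680.0 + 12695.0*I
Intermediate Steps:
(-208 + sqrt(-741 - 695))*(341 - 1*6) = (-208 + sqrt(-1436))*(341 - 6) = (-208 + 2*I*sqrt(359))*335 = -69680 + 670*I*sqrt(359)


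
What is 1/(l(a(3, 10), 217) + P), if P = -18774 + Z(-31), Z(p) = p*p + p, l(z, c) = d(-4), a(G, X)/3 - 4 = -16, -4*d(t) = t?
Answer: -1/17843 ≈ -5.6044e-5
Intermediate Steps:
d(t) = -t/4
a(G, X) = -36 (a(G, X) = 12 + 3*(-16) = 12 - 48 = -36)
l(z, c) = 1 (l(z, c) = -1/4*(-4) = 1)
Z(p) = p + p**2 (Z(p) = p**2 + p = p + p**2)
P = -17844 (P = -18774 - 31*(1 - 31) = -18774 - 31*(-30) = -18774 + 930 = -17844)
1/(l(a(3, 10), 217) + P) = 1/(1 - 17844) = 1/(-17843) = -1/17843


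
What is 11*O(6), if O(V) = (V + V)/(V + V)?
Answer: 11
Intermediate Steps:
O(V) = 1 (O(V) = (2*V)/((2*V)) = (2*V)*(1/(2*V)) = 1)
11*O(6) = 11*1 = 11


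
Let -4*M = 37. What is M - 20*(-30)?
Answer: 2363/4 ≈ 590.75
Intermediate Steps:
M = -37/4 (M = -1/4*37 = -37/4 ≈ -9.2500)
M - 20*(-30) = -37/4 - 20*(-30) = -37/4 + 600 = 2363/4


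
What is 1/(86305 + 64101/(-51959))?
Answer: 51959/4484257394 ≈ 1.1587e-5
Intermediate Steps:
1/(86305 + 64101/(-51959)) = 1/(86305 + 64101*(-1/51959)) = 1/(86305 - 64101/51959) = 1/(4484257394/51959) = 51959/4484257394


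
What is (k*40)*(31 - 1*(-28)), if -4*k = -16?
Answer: 9440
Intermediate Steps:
k = 4 (k = -1/4*(-16) = 4)
(k*40)*(31 - 1*(-28)) = (4*40)*(31 - 1*(-28)) = 160*(31 + 28) = 160*59 = 9440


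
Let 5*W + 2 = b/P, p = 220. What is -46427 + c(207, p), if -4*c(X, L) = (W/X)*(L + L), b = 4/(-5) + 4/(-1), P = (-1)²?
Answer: -48051197/1035 ≈ -46426.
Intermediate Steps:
P = 1
b = -24/5 (b = 4*(-⅕) + 4*(-1) = -⅘ - 4 = -24/5 ≈ -4.8000)
W = -34/25 (W = -⅖ + (-24/5/1)/5 = -⅖ + (-24/5*1)/5 = -⅖ + (⅕)*(-24/5) = -⅖ - 24/25 = -34/25 ≈ -1.3600)
c(X, L) = 17*L/(25*X) (c(X, L) = -(-34/(25*X))*(L + L)/4 = -(-34/(25*X))*2*L/4 = -(-17)*L/(25*X) = 17*L/(25*X))
-46427 + c(207, p) = -46427 + (17/25)*220/207 = -46427 + (17/25)*220*(1/207) = -46427 + 748/1035 = -48051197/1035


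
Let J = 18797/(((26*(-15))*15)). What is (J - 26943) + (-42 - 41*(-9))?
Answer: -155722397/5850 ≈ -26619.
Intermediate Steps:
J = -18797/5850 (J = 18797/((-390*15)) = 18797/(-5850) = 18797*(-1/5850) = -18797/5850 ≈ -3.2132)
(J - 26943) + (-42 - 41*(-9)) = (-18797/5850 - 26943) + (-42 - 41*(-9)) = -157635347/5850 + (-42 + 369) = -157635347/5850 + 327 = -155722397/5850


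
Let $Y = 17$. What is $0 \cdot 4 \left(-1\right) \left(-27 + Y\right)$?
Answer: $0$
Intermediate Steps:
$0 \cdot 4 \left(-1\right) \left(-27 + Y\right) = 0 \cdot 4 \left(-1\right) \left(-27 + 17\right) = 0 \left(-1\right) \left(-10\right) = 0 \left(-10\right) = 0$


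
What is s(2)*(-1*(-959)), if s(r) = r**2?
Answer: 3836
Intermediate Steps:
s(2)*(-1*(-959)) = 2**2*(-1*(-959)) = 4*959 = 3836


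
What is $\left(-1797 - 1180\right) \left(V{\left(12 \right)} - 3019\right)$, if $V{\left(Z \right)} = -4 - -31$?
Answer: $8907184$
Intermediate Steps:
$V{\left(Z \right)} = 27$ ($V{\left(Z \right)} = -4 + 31 = 27$)
$\left(-1797 - 1180\right) \left(V{\left(12 \right)} - 3019\right) = \left(-1797 - 1180\right) \left(27 - 3019\right) = \left(-2977\right) \left(-2992\right) = 8907184$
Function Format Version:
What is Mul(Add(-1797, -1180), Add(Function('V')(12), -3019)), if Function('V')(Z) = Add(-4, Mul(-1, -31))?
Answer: 8907184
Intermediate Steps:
Function('V')(Z) = 27 (Function('V')(Z) = Add(-4, 31) = 27)
Mul(Add(-1797, -1180), Add(Function('V')(12), -3019)) = Mul(Add(-1797, -1180), Add(27, -3019)) = Mul(-2977, -2992) = 8907184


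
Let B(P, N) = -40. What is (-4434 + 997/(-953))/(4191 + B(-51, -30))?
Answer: -4226599/3955903 ≈ -1.0684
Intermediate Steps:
(-4434 + 997/(-953))/(4191 + B(-51, -30)) = (-4434 + 997/(-953))/(4191 - 40) = (-4434 + 997*(-1/953))/4151 = (-4434 - 997/953)*(1/4151) = -4226599/953*1/4151 = -4226599/3955903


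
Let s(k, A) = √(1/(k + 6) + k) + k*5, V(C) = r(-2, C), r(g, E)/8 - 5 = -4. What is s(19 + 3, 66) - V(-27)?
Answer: 102 + √4319/14 ≈ 106.69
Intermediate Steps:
r(g, E) = 8 (r(g, E) = 40 + 8*(-4) = 40 - 32 = 8)
V(C) = 8
s(k, A) = √(k + 1/(6 + k)) + 5*k (s(k, A) = √(1/(6 + k) + k) + 5*k = √(k + 1/(6 + k)) + 5*k)
s(19 + 3, 66) - V(-27) = (√((1 + (19 + 3)*(6 + (19 + 3)))/(6 + (19 + 3))) + 5*(19 + 3)) - 1*8 = (√((1 + 22*(6 + 22))/(6 + 22)) + 5*22) - 8 = (√((1 + 22*28)/28) + 110) - 8 = (√((1 + 616)/28) + 110) - 8 = (√((1/28)*617) + 110) - 8 = (√(617/28) + 110) - 8 = (√4319/14 + 110) - 8 = (110 + √4319/14) - 8 = 102 + √4319/14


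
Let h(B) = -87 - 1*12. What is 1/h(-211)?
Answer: -1/99 ≈ -0.010101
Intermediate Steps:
h(B) = -99 (h(B) = -87 - 12 = -99)
1/h(-211) = 1/(-99) = -1/99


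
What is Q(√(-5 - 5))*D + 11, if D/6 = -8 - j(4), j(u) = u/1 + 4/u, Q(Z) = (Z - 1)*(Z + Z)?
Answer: 1571 + 156*I*√10 ≈ 1571.0 + 493.32*I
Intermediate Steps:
Q(Z) = 2*Z*(-1 + Z) (Q(Z) = (-1 + Z)*(2*Z) = 2*Z*(-1 + Z))
j(u) = u + 4/u (j(u) = u*1 + 4/u = u + 4/u)
D = -78 (D = 6*(-8 - (4 + 4/4)) = 6*(-8 - (4 + 4*(¼))) = 6*(-8 - (4 + 1)) = 6*(-8 - 1*5) = 6*(-8 - 5) = 6*(-13) = -78)
Q(√(-5 - 5))*D + 11 = (2*√(-5 - 5)*(-1 + √(-5 - 5)))*(-78) + 11 = (2*√(-10)*(-1 + √(-10)))*(-78) + 11 = (2*(I*√10)*(-1 + I*√10))*(-78) + 11 = (2*I*√10*(-1 + I*√10))*(-78) + 11 = -156*I*√10*(-1 + I*√10) + 11 = 11 - 156*I*√10*(-1 + I*√10)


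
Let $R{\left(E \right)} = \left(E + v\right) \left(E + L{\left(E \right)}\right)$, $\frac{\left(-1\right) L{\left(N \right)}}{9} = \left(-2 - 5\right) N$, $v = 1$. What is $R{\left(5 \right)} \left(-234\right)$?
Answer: $-449280$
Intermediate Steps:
$L{\left(N \right)} = 63 N$ ($L{\left(N \right)} = - 9 \left(-2 - 5\right) N = - 9 \left(- 7 N\right) = 63 N$)
$R{\left(E \right)} = 64 E \left(1 + E\right)$ ($R{\left(E \right)} = \left(E + 1\right) \left(E + 63 E\right) = \left(1 + E\right) 64 E = 64 E \left(1 + E\right)$)
$R{\left(5 \right)} \left(-234\right) = 64 \cdot 5 \left(1 + 5\right) \left(-234\right) = 64 \cdot 5 \cdot 6 \left(-234\right) = 1920 \left(-234\right) = -449280$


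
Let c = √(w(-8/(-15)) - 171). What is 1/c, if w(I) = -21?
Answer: -I*√3/24 ≈ -0.072169*I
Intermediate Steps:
c = 8*I*√3 (c = √(-21 - 171) = √(-192) = 8*I*√3 ≈ 13.856*I)
1/c = 1/(8*I*√3) = -I*√3/24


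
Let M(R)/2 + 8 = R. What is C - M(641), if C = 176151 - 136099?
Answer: 38786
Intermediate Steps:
C = 40052
M(R) = -16 + 2*R
C - M(641) = 40052 - (-16 + 2*641) = 40052 - (-16 + 1282) = 40052 - 1*1266 = 40052 - 1266 = 38786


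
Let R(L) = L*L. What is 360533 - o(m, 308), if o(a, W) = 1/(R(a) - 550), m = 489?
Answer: 86012718342/238571 ≈ 3.6053e+5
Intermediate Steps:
R(L) = L²
o(a, W) = 1/(-550 + a²) (o(a, W) = 1/(a² - 550) = 1/(-550 + a²))
360533 - o(m, 308) = 360533 - 1/(-550 + 489²) = 360533 - 1/(-550 + 239121) = 360533 - 1/238571 = 86012718342/238571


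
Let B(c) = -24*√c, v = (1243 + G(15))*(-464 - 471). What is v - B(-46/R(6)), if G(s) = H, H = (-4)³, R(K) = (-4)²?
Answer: -1102365 + 6*I*√46 ≈ -1.1024e+6 + 40.694*I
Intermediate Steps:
R(K) = 16
H = -64
G(s) = -64
v = -1102365 (v = (1243 - 64)*(-464 - 471) = 1179*(-935) = -1102365)
v - B(-46/R(6)) = -1102365 - (-24)*√(-46/16) = -1102365 - (-24)*√(-46*1/16) = -1102365 - (-24)*√(-23/8) = -1102365 - (-24)*I*√46/4 = -1102365 - (-6)*I*√46 = -1102365 + 6*I*√46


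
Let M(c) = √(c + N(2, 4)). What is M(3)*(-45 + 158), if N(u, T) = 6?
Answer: 339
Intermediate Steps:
M(c) = √(6 + c) (M(c) = √(c + 6) = √(6 + c))
M(3)*(-45 + 158) = √(6 + 3)*(-45 + 158) = √9*113 = 3*113 = 339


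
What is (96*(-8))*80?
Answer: -61440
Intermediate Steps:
(96*(-8))*80 = -768*80 = -61440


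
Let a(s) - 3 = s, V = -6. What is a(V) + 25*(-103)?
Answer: -2578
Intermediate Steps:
a(s) = 3 + s
a(V) + 25*(-103) = (3 - 6) + 25*(-103) = -3 - 2575 = -2578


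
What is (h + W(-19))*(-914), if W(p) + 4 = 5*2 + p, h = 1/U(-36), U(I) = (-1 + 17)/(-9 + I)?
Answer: 115621/8 ≈ 14453.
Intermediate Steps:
U(I) = 16/(-9 + I)
h = -45/16 (h = 1/(16/(-9 - 36)) = 1/(16/(-45)) = 1/(16*(-1/45)) = 1/(-16/45) = -45/16 ≈ -2.8125)
W(p) = 6 + p (W(p) = -4 + (5*2 + p) = -4 + (10 + p) = 6 + p)
(h + W(-19))*(-914) = (-45/16 + (6 - 19))*(-914) = (-45/16 - 13)*(-914) = -253/16*(-914) = 115621/8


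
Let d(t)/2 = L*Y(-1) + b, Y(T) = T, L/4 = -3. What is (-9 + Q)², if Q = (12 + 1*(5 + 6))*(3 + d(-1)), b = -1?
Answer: 320356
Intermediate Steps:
L = -12 (L = 4*(-3) = -12)
d(t) = 22 (d(t) = 2*(-12*(-1) - 1) = 2*(12 - 1) = 2*11 = 22)
Q = 575 (Q = (12 + 1*(5 + 6))*(3 + 22) = (12 + 1*11)*25 = (12 + 11)*25 = 23*25 = 575)
(-9 + Q)² = (-9 + 575)² = 566² = 320356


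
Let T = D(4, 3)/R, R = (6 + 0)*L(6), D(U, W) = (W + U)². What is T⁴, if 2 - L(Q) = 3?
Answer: 5764801/1296 ≈ 4448.1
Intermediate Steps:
D(U, W) = (U + W)²
L(Q) = -1 (L(Q) = 2 - 1*3 = 2 - 3 = -1)
R = -6 (R = (6 + 0)*(-1) = 6*(-1) = -6)
T = -49/6 (T = (4 + 3)²/(-6) = 7²*(-⅙) = 49*(-⅙) = -49/6 ≈ -8.1667)
T⁴ = (-49/6)⁴ = 5764801/1296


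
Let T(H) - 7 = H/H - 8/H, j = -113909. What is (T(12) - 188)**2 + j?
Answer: -731417/9 ≈ -81269.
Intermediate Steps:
T(H) = 8 - 8/H (T(H) = 7 + (H/H - 8/H) = 7 + (1 - 8/H) = 8 - 8/H)
(T(12) - 188)**2 + j = ((8 - 8/12) - 188)**2 - 113909 = ((8 - 8*1/12) - 188)**2 - 113909 = ((8 - 2/3) - 188)**2 - 113909 = (22/3 - 188)**2 - 113909 = (-542/3)**2 - 113909 = 293764/9 - 113909 = -731417/9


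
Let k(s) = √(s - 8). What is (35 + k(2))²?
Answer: (35 + I*√6)² ≈ 1219.0 + 171.46*I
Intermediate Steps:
k(s) = √(-8 + s)
(35 + k(2))² = (35 + √(-8 + 2))² = (35 + √(-6))² = (35 + I*√6)²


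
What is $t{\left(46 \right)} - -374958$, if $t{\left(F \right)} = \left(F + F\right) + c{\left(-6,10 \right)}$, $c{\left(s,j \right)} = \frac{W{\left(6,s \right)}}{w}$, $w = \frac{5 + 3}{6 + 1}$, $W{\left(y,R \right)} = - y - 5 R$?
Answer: $375071$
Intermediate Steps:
$w = \frac{8}{7} \approx 1.1429$
$c{\left(s,j \right)} = - \frac{21}{4} - \frac{35 s}{8}$ ($c{\left(s,j \right)} = \frac{\left(-1\right) 6 - 5 s}{\frac{8}{7}} = \left(-6 - 5 s\right) \frac{7}{8} = - \frac{21}{4} - \frac{35 s}{8}$)
$t{\left(F \right)} = 21 + 2 F$ ($t{\left(F \right)} = \left(F + F\right) - -21 = 2 F + \left(- \frac{21}{4} + \frac{105}{4}\right) = 2 F + 21 = 21 + 2 F$)
$t{\left(46 \right)} - -374958 = \left(21 + 2 \cdot 46\right) - -374958 = \left(21 + 92\right) + 374958 = 113 + 374958 = 375071$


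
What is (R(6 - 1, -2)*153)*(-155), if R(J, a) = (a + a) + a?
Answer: 142290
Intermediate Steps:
R(J, a) = 3*a (R(J, a) = 2*a + a = 3*a)
(R(6 - 1, -2)*153)*(-155) = ((3*(-2))*153)*(-155) = -6*153*(-155) = -918*(-155) = 142290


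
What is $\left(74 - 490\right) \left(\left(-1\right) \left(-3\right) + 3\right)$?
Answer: $-2496$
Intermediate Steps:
$\left(74 - 490\right) \left(\left(-1\right) \left(-3\right) + 3\right) = - 416 \left(3 + 3\right) = \left(-416\right) 6 = -2496$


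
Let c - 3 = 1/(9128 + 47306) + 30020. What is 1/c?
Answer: 56434/1694317983 ≈ 3.3308e-5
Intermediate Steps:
c = 1694317983/56434 (c = 3 + (1/(9128 + 47306) + 30020) = 3 + (1/56434 + 30020) = 3 + 1694148681/56434 = 1694317983/56434 ≈ 30023.)
1/c = 1/(1694317983/56434) = 56434/1694317983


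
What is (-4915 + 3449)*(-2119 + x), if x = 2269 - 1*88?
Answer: -90892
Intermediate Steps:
x = 2181 (x = 2269 - 88 = 2181)
(-4915 + 3449)*(-2119 + x) = (-4915 + 3449)*(-2119 + 2181) = -1466*62 = -90892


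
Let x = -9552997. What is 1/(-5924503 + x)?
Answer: -1/15477500 ≈ -6.4610e-8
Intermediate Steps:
1/(-5924503 + x) = 1/(-5924503 - 9552997) = 1/(-15477500) = -1/15477500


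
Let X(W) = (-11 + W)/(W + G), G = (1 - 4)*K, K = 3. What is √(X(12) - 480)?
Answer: I*√4317/3 ≈ 21.901*I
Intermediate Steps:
G = -9 (G = (1 - 4)*3 = -3*3 = -9)
X(W) = (-11 + W)/(-9 + W) (X(W) = (-11 + W)/(W - 9) = (-11 + W)/(-9 + W))
√(X(12) - 480) = √((-11 + 12)/(-9 + 12) - 480) = √(1/3 - 480) = √((⅓)*1 - 480) = √(⅓ - 480) = √(-1439/3) = I*√4317/3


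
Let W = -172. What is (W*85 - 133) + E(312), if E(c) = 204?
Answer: -14549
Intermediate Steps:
(W*85 - 133) + E(312) = (-172*85 - 133) + 204 = (-14620 - 133) + 204 = -14753 + 204 = -14549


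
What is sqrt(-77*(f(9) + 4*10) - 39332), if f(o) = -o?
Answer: I*sqrt(41719) ≈ 204.25*I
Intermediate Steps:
sqrt(-77*(f(9) + 4*10) - 39332) = sqrt(-77*(-1*9 + 4*10) - 39332) = sqrt(-77*(-9 + 40) - 39332) = sqrt(-77*31 - 39332) = sqrt(-2387 - 39332) = sqrt(-41719) = I*sqrt(41719)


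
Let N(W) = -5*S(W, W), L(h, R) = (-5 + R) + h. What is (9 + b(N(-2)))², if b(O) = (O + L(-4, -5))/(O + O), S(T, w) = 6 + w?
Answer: 38809/400 ≈ 97.022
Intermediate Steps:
L(h, R) = -5 + R + h
N(W) = -30 - 5*W (N(W) = -5*(6 + W) = -30 - 5*W)
b(O) = (-14 + O)/(2*O) (b(O) = (O + (-5 - 5 - 4))/(O + O) = (O - 14)/((2*O)) = (-14 + O)*(1/(2*O)) = (-14 + O)/(2*O))
(9 + b(N(-2)))² = (9 + (-14 + (-30 - 5*(-2)))/(2*(-30 - 5*(-2))))² = (9 + (-14 + (-30 + 10))/(2*(-30 + 10)))² = (9 + (½)*(-14 - 20)/(-20))² = (9 + (½)*(-1/20)*(-34))² = (9 + 17/20)² = (197/20)² = 38809/400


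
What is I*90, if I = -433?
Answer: -38970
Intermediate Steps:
I*90 = -433*90 = -38970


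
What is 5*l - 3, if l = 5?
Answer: 22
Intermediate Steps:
5*l - 3 = 5*5 - 3 = 25 - 3 = 22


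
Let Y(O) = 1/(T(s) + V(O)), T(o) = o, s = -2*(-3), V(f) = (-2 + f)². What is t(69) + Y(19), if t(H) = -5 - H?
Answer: -21829/295 ≈ -73.997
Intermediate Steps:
s = 6
Y(O) = 1/(6 + (-2 + O)²)
t(69) + Y(19) = (-5 - 1*69) + 1/(6 + (-2 + 19)²) = (-5 - 69) + 1/(6 + 17²) = -74 + 1/(6 + 289) = -74 + 1/295 = -21829/295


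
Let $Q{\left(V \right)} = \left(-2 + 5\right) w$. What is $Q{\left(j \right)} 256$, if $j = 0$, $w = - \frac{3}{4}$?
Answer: $-576$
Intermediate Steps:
$w = - \frac{3}{4}$ ($w = \left(-3\right) \frac{1}{4} = - \frac{3}{4} \approx -0.75$)
$Q{\left(V \right)} = - \frac{9}{4}$ ($Q{\left(V \right)} = \left(-2 + 5\right) \left(- \frac{3}{4}\right) = 3 \left(- \frac{3}{4}\right) = - \frac{9}{4}$)
$Q{\left(j \right)} 256 = \left(- \frac{9}{4}\right) 256 = -576$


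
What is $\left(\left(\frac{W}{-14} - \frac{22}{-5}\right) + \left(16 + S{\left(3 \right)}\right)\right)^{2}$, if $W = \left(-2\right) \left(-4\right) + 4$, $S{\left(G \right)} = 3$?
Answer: $\frac{622521}{1225} \approx 508.18$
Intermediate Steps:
$W = 12$ ($W = 8 + 4 = 12$)
$\left(\left(\frac{W}{-14} - \frac{22}{-5}\right) + \left(16 + S{\left(3 \right)}\right)\right)^{2} = \left(\left(\frac{12}{-14} - \frac{22}{-5}\right) + \left(16 + 3\right)\right)^{2} = \left(\left(12 \left(- \frac{1}{14}\right) - - \frac{22}{5}\right) + 19\right)^{2} = \left(\left(- \frac{6}{7} + \frac{22}{5}\right) + 19\right)^{2} = \left(\frac{124}{35} + 19\right)^{2} = \left(\frac{789}{35}\right)^{2} = \frac{622521}{1225}$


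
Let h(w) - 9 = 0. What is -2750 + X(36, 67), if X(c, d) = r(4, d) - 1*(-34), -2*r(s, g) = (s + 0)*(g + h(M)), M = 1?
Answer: -2868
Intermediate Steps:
h(w) = 9 (h(w) = 9 + 0 = 9)
r(s, g) = -s*(9 + g)/2 (r(s, g) = -(s + 0)*(g + 9)/2 = -s*(9 + g)/2)
X(c, d) = 16 - 2*d (X(c, d) = -½*4*(9 + d) - 1*(-34) = (-18 - 2*d) + 34 = 16 - 2*d)
-2750 + X(36, 67) = -2750 + (16 - 2*67) = -2750 + (16 - 134) = -2750 - 118 = -2868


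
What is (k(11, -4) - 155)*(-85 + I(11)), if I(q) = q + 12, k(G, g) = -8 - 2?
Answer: 10230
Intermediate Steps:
k(G, g) = -10
I(q) = 12 + q
(k(11, -4) - 155)*(-85 + I(11)) = (-10 - 155)*(-85 + (12 + 11)) = -165*(-85 + 23) = -165*(-62) = 10230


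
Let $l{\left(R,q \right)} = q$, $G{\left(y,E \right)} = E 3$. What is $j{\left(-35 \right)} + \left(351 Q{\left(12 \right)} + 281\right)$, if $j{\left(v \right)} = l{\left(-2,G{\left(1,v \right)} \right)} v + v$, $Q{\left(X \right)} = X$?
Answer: $8133$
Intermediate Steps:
$G{\left(y,E \right)} = 3 E$
$j{\left(v \right)} = v + 3 v^{2}$ ($j{\left(v \right)} = 3 v v + v = 3 v^{2} + v = v + 3 v^{2}$)
$j{\left(-35 \right)} + \left(351 Q{\left(12 \right)} + 281\right) = - 35 \left(1 + 3 \left(-35\right)\right) + \left(351 \cdot 12 + 281\right) = - 35 \left(1 - 105\right) + \left(4212 + 281\right) = \left(-35\right) \left(-104\right) + 4493 = 3640 + 4493 = 8133$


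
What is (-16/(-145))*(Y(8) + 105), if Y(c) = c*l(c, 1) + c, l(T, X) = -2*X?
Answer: 1552/145 ≈ 10.703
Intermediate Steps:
Y(c) = -c (Y(c) = c*(-2*1) + c = c*(-2) + c = -2*c + c = -c)
(-16/(-145))*(Y(8) + 105) = (-16/(-145))*(-1*8 + 105) = (-16*(-1/145))*(-8 + 105) = (16/145)*97 = 1552/145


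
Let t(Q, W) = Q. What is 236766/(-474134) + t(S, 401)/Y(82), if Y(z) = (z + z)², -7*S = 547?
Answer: -22417879825/44633078224 ≈ -0.50227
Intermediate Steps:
S = -547/7 (S = -⅐*547 = -547/7 ≈ -78.143)
Y(z) = 4*z² (Y(z) = (2*z)² = 4*z²)
236766/(-474134) + t(S, 401)/Y(82) = 236766/(-474134) - 547/(7*(4*82²)) = 236766*(-1/474134) - 547/(7*(4*6724)) = -118383/237067 - 547/7/26896 = -118383/237067 - 547/7*1/26896 = -118383/237067 - 547/188272 = -22417879825/44633078224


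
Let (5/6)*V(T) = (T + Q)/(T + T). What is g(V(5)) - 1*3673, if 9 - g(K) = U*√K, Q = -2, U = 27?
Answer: -18401/5 ≈ -3680.2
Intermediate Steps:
V(T) = 3*(-2 + T)/(5*T) (V(T) = 6*((T - 2)/(T + T))/5 = 6*((-2 + T)/((2*T)))/5 = 6*((-2 + T)*(1/(2*T)))/5 = 6*((-2 + T)/(2*T))/5 = 3*(-2 + T)/(5*T))
g(K) = 9 - 27*√K
g(V(5)) - 1*3673 = (9 - 27*√3*√(-2 + 5)/5) - 1*3673 = (9 - 27*√((⅗)*(⅕)*3)) - 3673 = (9 - 27*√(9/25)) - 3673 = (9 - 27*⅗) - 3673 = (9 - 81/5) - 3673 = -36/5 - 3673 = -18401/5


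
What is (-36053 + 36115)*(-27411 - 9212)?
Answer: -2270626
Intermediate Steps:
(-36053 + 36115)*(-27411 - 9212) = 62*(-36623) = -2270626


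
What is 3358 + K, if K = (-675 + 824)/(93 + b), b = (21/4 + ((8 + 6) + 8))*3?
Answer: 2347838/699 ≈ 3358.9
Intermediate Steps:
b = 327/4 (b = (21*(1/4) + (14 + 8))*3 = (21/4 + 22)*3 = (109/4)*3 = 327/4 ≈ 81.750)
K = 596/699 (K = (-675 + 824)/(93 + 327/4) = 149/(699/4) = 149*(4/699) = 596/699 ≈ 0.85265)
3358 + K = 3358 + 596/699 = 2347838/699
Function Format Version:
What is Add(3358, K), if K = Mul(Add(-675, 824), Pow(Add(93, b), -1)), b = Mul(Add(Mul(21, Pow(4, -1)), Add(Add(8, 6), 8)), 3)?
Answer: Rational(2347838, 699) ≈ 3358.9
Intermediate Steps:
b = Rational(327, 4) (b = Mul(Add(Mul(21, Rational(1, 4)), Add(14, 8)), 3) = Mul(Add(Rational(21, 4), 22), 3) = Mul(Rational(109, 4), 3) = Rational(327, 4) ≈ 81.750)
K = Rational(596, 699) (K = Mul(Add(-675, 824), Pow(Add(93, Rational(327, 4)), -1)) = Mul(149, Pow(Rational(699, 4), -1)) = Mul(149, Rational(4, 699)) = Rational(596, 699) ≈ 0.85265)
Add(3358, K) = Add(3358, Rational(596, 699)) = Rational(2347838, 699)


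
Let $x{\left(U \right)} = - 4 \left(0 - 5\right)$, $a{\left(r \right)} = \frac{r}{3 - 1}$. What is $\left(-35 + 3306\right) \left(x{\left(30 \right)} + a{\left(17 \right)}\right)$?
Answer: $\frac{186447}{2} \approx 93224.0$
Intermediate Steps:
$a{\left(r \right)} = \frac{r}{2}$
$x{\left(U \right)} = 20$ ($x{\left(U \right)} = \left(-4\right) \left(-5\right) = 20$)
$\left(-35 + 3306\right) \left(x{\left(30 \right)} + a{\left(17 \right)}\right) = \left(-35 + 3306\right) \left(20 + \frac{1}{2} \cdot 17\right) = 3271 \left(20 + \frac{17}{2}\right) = 3271 \cdot \frac{57}{2} = \frac{186447}{2}$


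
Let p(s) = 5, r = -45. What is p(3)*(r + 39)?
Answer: -30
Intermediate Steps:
p(3)*(r + 39) = 5*(-45 + 39) = 5*(-6) = -30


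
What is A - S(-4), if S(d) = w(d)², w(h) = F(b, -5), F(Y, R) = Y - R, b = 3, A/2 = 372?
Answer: 680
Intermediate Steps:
A = 744 (A = 2*372 = 744)
w(h) = 8 (w(h) = 3 - 1*(-5) = 3 + 5 = 8)
S(d) = 64 (S(d) = 8² = 64)
A - S(-4) = 744 - 1*64 = 744 - 64 = 680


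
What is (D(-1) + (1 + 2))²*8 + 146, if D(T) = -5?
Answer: 178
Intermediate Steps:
(D(-1) + (1 + 2))²*8 + 146 = (-5 + (1 + 2))²*8 + 146 = (-5 + 3)²*8 + 146 = (-2)²*8 + 146 = 4*8 + 146 = 32 + 146 = 178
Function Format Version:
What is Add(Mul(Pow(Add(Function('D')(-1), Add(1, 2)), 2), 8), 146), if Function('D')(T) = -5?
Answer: 178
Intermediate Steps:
Add(Mul(Pow(Add(Function('D')(-1), Add(1, 2)), 2), 8), 146) = Add(Mul(Pow(Add(-5, Add(1, 2)), 2), 8), 146) = Add(Mul(Pow(Add(-5, 3), 2), 8), 146) = Add(Mul(Pow(-2, 2), 8), 146) = Add(Mul(4, 8), 146) = Add(32, 146) = 178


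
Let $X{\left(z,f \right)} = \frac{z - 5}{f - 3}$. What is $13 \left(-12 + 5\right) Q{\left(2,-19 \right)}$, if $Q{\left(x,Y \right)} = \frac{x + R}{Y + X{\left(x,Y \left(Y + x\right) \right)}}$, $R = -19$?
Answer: $- \frac{70720}{869} \approx -81.381$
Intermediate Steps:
$X{\left(z,f \right)} = \frac{-5 + z}{-3 + f}$
$Q{\left(x,Y \right)} = \frac{-19 + x}{Y + \frac{-5 + x}{-3 + Y \left(Y + x\right)}}$ ($Q{\left(x,Y \right)} = \frac{x - 19}{Y + \frac{-5 + x}{-3 + Y \left(Y + x\right)}} = \frac{-19 + x}{Y + \frac{-5 + x}{-3 + Y \left(Y + x\right)}}$)
$13 \left(-12 + 5\right) Q{\left(2,-19 \right)} = 13 \left(-12 + 5\right) \frac{\left(-19 + 2\right) \left(-3 - 19 \left(-19 + 2\right)\right)}{-5 + 2 - 19 \left(-3 - 19 \left(-19 + 2\right)\right)} = 13 \left(-7\right) \frac{1}{-5 + 2 - 19 \left(-3 - -323\right)} \left(-17\right) \left(-3 - -323\right) = - 91 \frac{1}{-5 + 2 - 19 \left(-3 + 323\right)} \left(-17\right) \left(-3 + 323\right) = - 91 \frac{1}{-5 + 2 - 6080} \left(-17\right) 320 = - 91 \frac{1}{-6083} \left(-17\right) 320 = - 91 \left(\left(- \frac{1}{6083}\right) \left(-17\right) 320\right) = \left(-91\right) \frac{5440}{6083} = - \frac{70720}{869}$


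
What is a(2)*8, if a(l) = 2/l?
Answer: 8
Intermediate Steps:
a(2)*8 = (2/2)*8 = (2*(½))*8 = 1*8 = 8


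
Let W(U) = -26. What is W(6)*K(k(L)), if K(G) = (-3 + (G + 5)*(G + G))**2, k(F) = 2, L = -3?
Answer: -16250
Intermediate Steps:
K(G) = (-3 + 2*G*(5 + G))**2 (K(G) = (-3 + (5 + G)*(2*G))**2 = (-3 + 2*G*(5 + G))**2)
W(6)*K(k(L)) = -26*(-3 + 2*2**2 + 10*2)**2 = -26*(-3 + 2*4 + 20)**2 = -26*(-3 + 8 + 20)**2 = -26*25**2 = -26*625 = -16250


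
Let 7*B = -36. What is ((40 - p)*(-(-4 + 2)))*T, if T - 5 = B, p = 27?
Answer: -26/7 ≈ -3.7143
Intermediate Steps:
B = -36/7 (B = (⅐)*(-36) = -36/7 ≈ -5.1429)
T = -⅐ (T = 5 - 36/7 = -⅐ ≈ -0.14286)
((40 - p)*(-(-4 + 2)))*T = ((40 - 1*27)*(-(-4 + 2)))*(-⅐) = ((40 - 27)*(-1*(-2)))*(-⅐) = (13*2)*(-⅐) = 26*(-⅐) = -26/7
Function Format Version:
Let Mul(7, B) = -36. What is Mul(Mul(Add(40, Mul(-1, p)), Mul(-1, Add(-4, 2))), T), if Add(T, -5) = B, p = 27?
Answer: Rational(-26, 7) ≈ -3.7143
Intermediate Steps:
B = Rational(-36, 7) (B = Mul(Rational(1, 7), -36) = Rational(-36, 7) ≈ -5.1429)
T = Rational(-1, 7) (T = Add(5, Rational(-36, 7)) = Rational(-1, 7) ≈ -0.14286)
Mul(Mul(Add(40, Mul(-1, p)), Mul(-1, Add(-4, 2))), T) = Mul(Mul(Add(40, Mul(-1, 27)), Mul(-1, Add(-4, 2))), Rational(-1, 7)) = Mul(Mul(Add(40, -27), Mul(-1, -2)), Rational(-1, 7)) = Mul(Mul(13, 2), Rational(-1, 7)) = Mul(26, Rational(-1, 7)) = Rational(-26, 7)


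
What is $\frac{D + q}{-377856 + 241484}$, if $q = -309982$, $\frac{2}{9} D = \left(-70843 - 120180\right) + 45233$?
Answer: $\frac{9379}{1324} \approx 7.0838$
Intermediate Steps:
$D = -656055$ ($D = \frac{9 \left(\left(-70843 - 120180\right) + 45233\right)}{2} = \frac{9 \left(-191023 + 45233\right)}{2} = \frac{9}{2} \left(-145790\right) = -656055$)
$\frac{D + q}{-377856 + 241484} = \frac{-656055 - 309982}{-377856 + 241484} = - \frac{966037}{-136372} = \left(-966037\right) \left(- \frac{1}{136372}\right) = \frac{9379}{1324}$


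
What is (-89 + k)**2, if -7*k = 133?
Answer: 11664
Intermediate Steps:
k = -19 (k = -1/7*133 = -19)
(-89 + k)**2 = (-89 - 19)**2 = (-108)**2 = 11664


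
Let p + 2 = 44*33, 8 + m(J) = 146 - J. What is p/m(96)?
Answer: 725/21 ≈ 34.524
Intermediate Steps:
m(J) = 138 - J (m(J) = -8 + (146 - J) = 138 - J)
p = 1450 (p = -2 + 44*33 = -2 + 1452 = 1450)
p/m(96) = 1450/(138 - 1*96) = 1450/(138 - 96) = 1450/42 = 1450*(1/42) = 725/21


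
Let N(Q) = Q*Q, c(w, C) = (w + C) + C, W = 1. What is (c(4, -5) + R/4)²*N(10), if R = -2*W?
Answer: 4225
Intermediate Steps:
R = -2 (R = -2*1 = -2)
c(w, C) = w + 2*C (c(w, C) = (C + w) + C = w + 2*C)
N(Q) = Q²
(c(4, -5) + R/4)²*N(10) = ((4 + 2*(-5)) - 2/4)²*10² = ((4 - 10) - 2*¼)²*100 = (-6 - ½)²*100 = (-13/2)²*100 = (169/4)*100 = 4225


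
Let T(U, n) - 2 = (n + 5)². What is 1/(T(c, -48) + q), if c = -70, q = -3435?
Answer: -1/1584 ≈ -0.00063131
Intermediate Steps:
T(U, n) = 2 + (5 + n)² (T(U, n) = 2 + (n + 5)² = 2 + (5 + n)²)
1/(T(c, -48) + q) = 1/((2 + (5 - 48)²) - 3435) = 1/((2 + (-43)²) - 3435) = 1/((2 + 1849) - 3435) = 1/(1851 - 3435) = 1/(-1584) = -1/1584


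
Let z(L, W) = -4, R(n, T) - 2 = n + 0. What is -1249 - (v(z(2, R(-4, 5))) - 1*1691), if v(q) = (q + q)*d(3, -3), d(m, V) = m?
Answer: 466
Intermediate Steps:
R(n, T) = 2 + n (R(n, T) = 2 + (n + 0) = 2 + n)
v(q) = 6*q (v(q) = (q + q)*3 = (2*q)*3 = 6*q)
-1249 - (v(z(2, R(-4, 5))) - 1*1691) = -1249 - (6*(-4) - 1*1691) = -1249 - (-24 - 1691) = -1249 - 1*(-1715) = -1249 + 1715 = 466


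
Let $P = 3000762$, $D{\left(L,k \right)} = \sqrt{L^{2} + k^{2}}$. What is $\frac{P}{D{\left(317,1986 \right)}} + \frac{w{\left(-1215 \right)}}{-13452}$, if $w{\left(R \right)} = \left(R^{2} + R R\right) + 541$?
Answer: $- \frac{2952991}{13452} + \frac{3000762 \sqrt{4044685}}{4044685} \approx 1272.5$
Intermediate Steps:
$w{\left(R \right)} = 541 + 2 R^{2}$ ($w{\left(R \right)} = \left(R^{2} + R^{2}\right) + 541 = 2 R^{2} + 541 = 541 + 2 R^{2}$)
$\frac{P}{D{\left(317,1986 \right)}} + \frac{w{\left(-1215 \right)}}{-13452} = \frac{3000762}{\sqrt{317^{2} + 1986^{2}}} + \frac{541 + 2 \left(-1215\right)^{2}}{-13452} = \frac{3000762}{\sqrt{100489 + 3944196}} + \left(541 + 2 \cdot 1476225\right) \left(- \frac{1}{13452}\right) = \frac{3000762}{\sqrt{4044685}} + \left(541 + 2952450\right) \left(- \frac{1}{13452}\right) = 3000762 \frac{\sqrt{4044685}}{4044685} + 2952991 \left(- \frac{1}{13452}\right) = \frac{3000762 \sqrt{4044685}}{4044685} - \frac{2952991}{13452} = - \frac{2952991}{13452} + \frac{3000762 \sqrt{4044685}}{4044685}$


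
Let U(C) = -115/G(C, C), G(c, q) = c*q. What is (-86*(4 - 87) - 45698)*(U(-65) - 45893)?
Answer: 299068336896/169 ≈ 1.7696e+9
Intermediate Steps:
U(C) = -115/C**2
(-86*(4 - 87) - 45698)*(U(-65) - 45893) = (-86*(4 - 87) - 45698)*(-115/(-65)**2 - 45893) = (-86*(-83) - 45698)*(-115*1/4225 - 45893) = (7138 - 45698)*(-23/845 - 45893) = -38560*(-38779608/845) = 299068336896/169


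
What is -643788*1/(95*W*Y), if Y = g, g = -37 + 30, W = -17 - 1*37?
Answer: -11922/665 ≈ -17.928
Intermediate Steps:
W = -54 (W = -17 - 37 = -54)
g = -7
Y = -7
-643788*1/(95*W*Y) = -643788/(-7*95*(-54)) = -643788/((-665*(-54))) = -643788/35910 = -643788*1/35910 = -11922/665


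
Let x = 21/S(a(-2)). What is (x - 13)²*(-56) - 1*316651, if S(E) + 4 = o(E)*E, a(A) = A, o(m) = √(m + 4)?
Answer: -350664 + 13818*√2 ≈ -3.3112e+5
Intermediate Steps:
o(m) = √(4 + m)
S(E) = -4 + E*√(4 + E) (S(E) = -4 + √(4 + E)*E = -4 + E*√(4 + E))
x = 21/(-4 - 2*√2) (x = 21/(-4 - 2*√(4 - 2)) = 21/(-4 - 2*√2) ≈ -3.0754)
(x - 13)²*(-56) - 1*316651 = ((-21/2 + 21*√2/4) - 13)²*(-56) - 1*316651 = (-47/2 + 21*√2/4)²*(-56) - 316651 = -56*(-47/2 + 21*√2/4)² - 316651 = -316651 - 56*(-47/2 + 21*√2/4)²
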